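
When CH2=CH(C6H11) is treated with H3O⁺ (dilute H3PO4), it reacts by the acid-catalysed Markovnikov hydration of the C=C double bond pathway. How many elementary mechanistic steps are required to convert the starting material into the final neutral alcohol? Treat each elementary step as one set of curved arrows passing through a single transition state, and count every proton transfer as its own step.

4

Step 1: Electrophilic addition begins with the π(C=C) electrons forming a bond to the proton of H3O⁺. Following Markovnikov's rule, the resulting cation is secondary. H2O is released.
Step 2: A 1,2-hydride shift from the adjacent cyclohexyl carbon moves the positive charge from the secondary centre to an adjacent carbon, generating a more stable tertiary carbocation.
Step 3: Nucleophilic capture of the cation by H2O produces the protonated alcohol (an oxonium ion).
Step 4: H2O removes a proton from the oxonium oxygen, regenerating H3O⁺ and giving the neutral alcohol.
Total: 4 elementary steps.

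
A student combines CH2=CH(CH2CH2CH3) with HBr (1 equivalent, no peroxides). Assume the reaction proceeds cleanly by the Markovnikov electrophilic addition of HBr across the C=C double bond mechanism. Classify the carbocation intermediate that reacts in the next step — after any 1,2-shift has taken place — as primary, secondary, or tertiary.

secondary

Step 1: Electrophilic addition begins with the π(C=C) electrons forming a bond to the proton of HBr. Following Markovnikov's rule, the resulting cation is secondary. The H–Br bond breaks heterolytically, releasing Br⁻.
No single 1,2-shift to an adjacent carbon would give a more-substituted cation, so no rearrangement occurs.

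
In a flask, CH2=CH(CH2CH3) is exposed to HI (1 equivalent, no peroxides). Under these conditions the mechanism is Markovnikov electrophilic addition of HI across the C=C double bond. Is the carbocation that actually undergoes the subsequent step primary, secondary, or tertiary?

Step 1: Protonation of the alkene by HI: the π bond acts as the nucleophile and picks up H⁺, giving the more stable (Markovnikov) secondary carbocation. The H–I bond breaks heterolytically, releasing I⁻.
No single 1,2-shift to an adjacent carbon would give a more-substituted cation, so no rearrangement occurs.

secondary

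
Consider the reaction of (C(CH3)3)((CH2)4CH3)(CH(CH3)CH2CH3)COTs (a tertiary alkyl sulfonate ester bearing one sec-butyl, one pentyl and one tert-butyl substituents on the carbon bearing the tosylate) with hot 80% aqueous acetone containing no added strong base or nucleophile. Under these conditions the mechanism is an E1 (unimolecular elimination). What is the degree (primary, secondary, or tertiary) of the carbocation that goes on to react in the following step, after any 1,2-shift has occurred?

tertiary

Step 1: The C–O bond breaks with both electrons going to the tosylate; TsO⁻ leaves and a tertiary carbocation remains.
No single 1,2-shift to an adjacent carbon would give a more-substituted cation, so no rearrangement occurs.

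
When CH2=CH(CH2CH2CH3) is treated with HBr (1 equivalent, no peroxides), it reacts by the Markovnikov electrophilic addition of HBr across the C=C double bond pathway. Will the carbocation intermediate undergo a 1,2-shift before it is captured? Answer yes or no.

The first-formed carbocation is secondary.
No single 1,2-shift to an adjacent carbon would produce a more-substituted cation than the one already present, so no rearrangement occurs.

no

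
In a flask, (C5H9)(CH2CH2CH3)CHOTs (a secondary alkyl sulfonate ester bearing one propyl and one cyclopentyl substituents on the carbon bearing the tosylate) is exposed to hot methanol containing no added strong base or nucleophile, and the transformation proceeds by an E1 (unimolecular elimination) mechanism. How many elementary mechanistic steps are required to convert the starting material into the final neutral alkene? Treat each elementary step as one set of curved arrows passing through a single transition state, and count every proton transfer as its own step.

3

Step 1: The C–O bond breaks with both electrons going to the tosylate; TsO⁻ leaves and a secondary carbocation remains.
Step 2: A 1,2-hydride shift from the adjacent cyclopentyl carbon moves the positive charge from the secondary centre to an adjacent carbon, generating a more stable tertiary carbocation.
Step 3: A methanol molecule (solvent) deprotonates a β-carbon; as the C–H bond breaks, those electrons form the new alkene π bond.
Total: 3 elementary steps.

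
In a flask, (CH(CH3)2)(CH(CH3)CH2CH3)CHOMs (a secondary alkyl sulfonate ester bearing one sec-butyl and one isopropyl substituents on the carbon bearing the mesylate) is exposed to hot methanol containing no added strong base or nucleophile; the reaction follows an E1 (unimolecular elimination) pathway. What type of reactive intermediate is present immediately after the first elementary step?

Step 1: The C–O bond breaks with both electrons going to the mesylate; MsO⁻ leaves and a secondary carbocation remains.
After step 1 the species present is a secondary carbocation.

secondary carbocation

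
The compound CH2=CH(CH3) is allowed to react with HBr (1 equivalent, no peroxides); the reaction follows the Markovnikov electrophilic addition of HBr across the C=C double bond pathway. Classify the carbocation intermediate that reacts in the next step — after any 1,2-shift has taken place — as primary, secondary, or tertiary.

secondary

Step 1: Electrophilic addition begins with the π(C=C) electrons forming a bond to the proton of HBr. Following Markovnikov's rule, the resulting cation is secondary. The H–Br bond breaks heterolytically, releasing Br⁻.
No single 1,2-shift to an adjacent carbon would give a more-substituted cation, so no rearrangement occurs.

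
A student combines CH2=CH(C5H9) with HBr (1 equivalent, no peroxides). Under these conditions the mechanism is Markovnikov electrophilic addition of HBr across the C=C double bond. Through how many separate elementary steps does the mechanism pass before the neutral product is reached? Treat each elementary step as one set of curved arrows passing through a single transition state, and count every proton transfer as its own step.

3

Step 1: Electrophilic addition begins with the π(C=C) electrons forming a bond to the proton of HBr. Following Markovnikov's rule, the resulting cation is secondary. The H–Br bond breaks heterolytically, releasing Br⁻.
Step 2: Carbocation rearrangement: a 1,2-hydride shift from the adjacent cyclopentyl carbon converts the initially-formed secondary cation into the more stable tertiary cation.
Step 3: Br⁻ captures the cation: a lone pair on Br⁻ fills the empty p orbital, producing the alkyl halide product.
Total: 3 elementary steps.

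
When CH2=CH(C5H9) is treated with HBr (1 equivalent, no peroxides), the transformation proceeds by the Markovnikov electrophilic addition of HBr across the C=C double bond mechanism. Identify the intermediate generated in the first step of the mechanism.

Step 1: The π electrons of the C=C bond attack a proton of HBr; Markovnikov addition places the new C–H on the less-substituted alkene carbon, so the positive charge ends up on the more-substituted carbon — a secondary carbocation. The H–Br bond breaks heterolytically, releasing Br⁻.
After step 1 the species present is a secondary carbocation.

secondary carbocation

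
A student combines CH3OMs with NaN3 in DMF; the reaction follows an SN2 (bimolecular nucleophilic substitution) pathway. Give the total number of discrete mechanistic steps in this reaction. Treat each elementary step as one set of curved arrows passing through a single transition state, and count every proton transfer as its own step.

1

Step 1: Backside attack by N3⁻ on the carbon bearing the mesylate: the new C–N bond forms as the C–O bond breaks, with Walden inversion at carbon.
Total: 1 elementary step.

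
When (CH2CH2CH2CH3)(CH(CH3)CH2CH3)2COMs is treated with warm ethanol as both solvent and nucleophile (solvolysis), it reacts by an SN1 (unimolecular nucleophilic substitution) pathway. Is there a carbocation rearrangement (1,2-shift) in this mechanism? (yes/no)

no

The first-formed carbocation is tertiary.
No single 1,2-shift to an adjacent carbon would produce a more-substituted cation than the one already present, so no rearrangement occurs.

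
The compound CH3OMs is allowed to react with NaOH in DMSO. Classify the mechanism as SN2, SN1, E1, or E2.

Conditions: a methyl substrate with a strong nucleophile in the polar aprotic solvent DMSO.
These conditions are the textbook signature of the SN2 pathway.
An unhindered substrate with a strong nucleophile in a polar aprotic solvent favours one-step backside displacement.

SN2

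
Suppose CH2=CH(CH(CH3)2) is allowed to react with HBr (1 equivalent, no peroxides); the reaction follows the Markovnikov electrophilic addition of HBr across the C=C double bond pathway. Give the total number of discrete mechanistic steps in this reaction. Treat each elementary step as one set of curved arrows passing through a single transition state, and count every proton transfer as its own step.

Step 1: Electrophilic addition begins with the π(C=C) electrons forming a bond to the proton of HBr. Following Markovnikov's rule, the resulting cation is secondary. The H–Br bond breaks heterolytically, releasing Br⁻.
Step 2: A hydride (H with its bonding pair) migrates from the adjacent isopropyl carbon to the cationic centre — a 1,2-hydride shift — upgrading the secondary cation to a tertiary one.
Step 3: Nucleophilic attack by Br⁻ on the carbocation completes the addition, giving R–Br.
Total: 3 elementary steps.

3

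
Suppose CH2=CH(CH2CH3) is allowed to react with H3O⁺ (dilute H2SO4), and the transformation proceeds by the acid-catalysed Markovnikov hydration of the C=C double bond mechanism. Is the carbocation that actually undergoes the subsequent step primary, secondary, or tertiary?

Step 1: Protonation of the alkene by H3O⁺: the π bond acts as the nucleophile and picks up H⁺, giving the more stable (Markovnikov) secondary carbocation. H2O is released.
No single 1,2-shift to an adjacent carbon would give a more-substituted cation, so no rearrangement occurs.

secondary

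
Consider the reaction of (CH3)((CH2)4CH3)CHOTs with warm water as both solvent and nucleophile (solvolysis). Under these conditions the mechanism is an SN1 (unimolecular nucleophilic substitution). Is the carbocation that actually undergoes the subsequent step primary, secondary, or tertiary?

secondary

Step 1: Ionisation: the C–O σ-bond cleaves heterolytically; both bonding electrons depart with TsO⁻, leaving a secondary carbocation at the α-carbon.
No single 1,2-shift to an adjacent carbon would give a more-substituted cation, so no rearrangement occurs.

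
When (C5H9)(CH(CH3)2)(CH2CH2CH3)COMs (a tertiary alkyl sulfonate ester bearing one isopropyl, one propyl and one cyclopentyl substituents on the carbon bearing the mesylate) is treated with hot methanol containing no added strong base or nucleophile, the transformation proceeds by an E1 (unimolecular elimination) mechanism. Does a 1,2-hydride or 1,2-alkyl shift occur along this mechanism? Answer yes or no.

The first-formed carbocation is tertiary.
No single 1,2-shift to an adjacent carbon would produce a more-substituted cation than the one already present, so no rearrangement occurs.

no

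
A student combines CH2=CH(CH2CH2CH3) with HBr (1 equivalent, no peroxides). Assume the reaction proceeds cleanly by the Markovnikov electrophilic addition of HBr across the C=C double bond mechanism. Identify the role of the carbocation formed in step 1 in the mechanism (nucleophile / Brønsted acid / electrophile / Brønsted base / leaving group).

Step 2: The Br⁻ anion donates a lone pair to the carbocation, forming the new C–Br σ-bond and giving the neutral alkyl halide.
The carbocation formed in step 1 accepts an electron pair into an empty or π* orbital — it is the electrophile.

electrophile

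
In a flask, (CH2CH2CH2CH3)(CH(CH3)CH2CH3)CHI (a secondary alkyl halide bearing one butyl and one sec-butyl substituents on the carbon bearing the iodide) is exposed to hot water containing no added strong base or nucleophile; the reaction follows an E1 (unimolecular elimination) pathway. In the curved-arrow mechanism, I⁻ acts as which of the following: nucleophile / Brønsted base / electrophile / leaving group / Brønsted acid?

Step 1: Unassisted departure of I⁻ (taking the C–I bonding pair) generates a secondary carbocation.
I⁻ departs with both electrons of the breaking σ-bond — that is the definition of a leaving group.

leaving group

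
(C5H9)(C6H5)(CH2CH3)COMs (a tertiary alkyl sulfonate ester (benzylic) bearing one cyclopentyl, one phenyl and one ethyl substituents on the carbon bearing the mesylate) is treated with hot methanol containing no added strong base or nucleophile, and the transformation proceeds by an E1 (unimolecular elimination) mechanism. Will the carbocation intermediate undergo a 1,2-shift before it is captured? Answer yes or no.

The first-formed carbocation is tertiary.
No single 1,2-shift to an adjacent carbon would produce a more-substituted cation than the one already present, so no rearrangement occurs.

no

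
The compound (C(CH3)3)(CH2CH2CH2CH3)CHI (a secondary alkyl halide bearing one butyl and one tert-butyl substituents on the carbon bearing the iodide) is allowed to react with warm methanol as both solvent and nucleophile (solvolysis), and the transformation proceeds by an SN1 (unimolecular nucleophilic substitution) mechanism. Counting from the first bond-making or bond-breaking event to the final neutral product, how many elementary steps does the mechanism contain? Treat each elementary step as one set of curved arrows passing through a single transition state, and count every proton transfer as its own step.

4

Step 1: Rate-determining heterolysis of the C–I bond gives I⁻ and a secondary carbocation.
Step 2: Carbocation rearrangement: a 1,2-methyl shift from the adjacent tert-butyl carbon converts the initially-formed secondary cation into the more stable tertiary cation.
Step 3: A lone pair on the oxygen of CH3OH attacks the carbocation, forming a new C–O σ-bond and an oxonium ion.
Step 4: Proton transfer from the O–H of the oxonium ion to a solvent molecule delivers the neutral ether.
Total: 4 elementary steps.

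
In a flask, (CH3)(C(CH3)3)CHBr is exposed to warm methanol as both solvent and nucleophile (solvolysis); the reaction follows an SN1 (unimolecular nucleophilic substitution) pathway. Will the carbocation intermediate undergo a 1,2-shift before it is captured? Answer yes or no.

yes

The first-formed carbocation is secondary.
The adjacent tert-butyl carbon has no hydrogen but bears methyl groups; migration of one methyl with its bonding pair (a 1,2-methyl shift) places the charge on a tertiary centre.
Tertiary is more stable than secondary, so the shift occurs.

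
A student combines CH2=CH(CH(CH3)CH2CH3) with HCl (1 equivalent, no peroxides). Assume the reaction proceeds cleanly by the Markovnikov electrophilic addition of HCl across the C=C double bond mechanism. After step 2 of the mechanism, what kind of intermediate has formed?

Step 1: Protonation of the alkene by HCl: the π bond acts as the nucleophile and picks up H⁺, giving the more stable (Markovnikov) secondary carbocation. The H–Cl bond breaks heterolytically, releasing Cl⁻.
Step 2: A 1,2-hydride shift from the adjacent sec-butyl carbon moves the positive charge from the secondary centre to an adjacent carbon, generating a more stable tertiary carbocation.
After step 2 the species present is a tertiary carbocation.

tertiary carbocation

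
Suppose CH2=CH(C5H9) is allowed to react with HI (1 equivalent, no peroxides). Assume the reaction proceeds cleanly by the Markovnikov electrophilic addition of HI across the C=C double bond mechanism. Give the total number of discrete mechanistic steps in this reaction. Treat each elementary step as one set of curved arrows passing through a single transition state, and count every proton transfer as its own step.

Step 1: Protonation of the alkene by HI: the π bond acts as the nucleophile and picks up H⁺, giving the more stable (Markovnikov) secondary carbocation. The H–I bond breaks heterolytically, releasing I⁻.
Step 2: Carbocation rearrangement: a 1,2-hydride shift from the adjacent cyclopentyl carbon converts the initially-formed secondary cation into the more stable tertiary cation.
Step 3: The I⁻ anion donates a lone pair to the carbocation, forming the new C–I σ-bond and giving the neutral alkyl halide.
Total: 3 elementary steps.

3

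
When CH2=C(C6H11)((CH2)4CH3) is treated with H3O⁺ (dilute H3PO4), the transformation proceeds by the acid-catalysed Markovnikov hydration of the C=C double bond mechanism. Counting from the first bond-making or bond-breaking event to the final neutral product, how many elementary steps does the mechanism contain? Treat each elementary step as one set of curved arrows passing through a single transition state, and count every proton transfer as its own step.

Step 1: Protonation of the alkene by H3O⁺: the π bond acts as the nucleophile and picks up H⁺, giving the more stable (Markovnikov) tertiary carbocation. H2O is released.
(No 1,2-shift: no single shift to an adjacent carbon would give a more stable cation.)
Step 2: Water acts as the nucleophile: an oxygen lone pair bonds to the cationic carbon, giving an oxonium-ion intermediate.
Step 3: H2O removes a proton from the oxonium oxygen, regenerating H3O⁺ and giving the neutral alcohol.
Total: 3 elementary steps.

3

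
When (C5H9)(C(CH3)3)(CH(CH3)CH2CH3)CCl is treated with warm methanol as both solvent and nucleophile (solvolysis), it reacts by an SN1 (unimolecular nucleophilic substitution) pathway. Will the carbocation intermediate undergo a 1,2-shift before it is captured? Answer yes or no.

no

The first-formed carbocation is tertiary.
No single 1,2-shift to an adjacent carbon would produce a more-substituted cation than the one already present, so no rearrangement occurs.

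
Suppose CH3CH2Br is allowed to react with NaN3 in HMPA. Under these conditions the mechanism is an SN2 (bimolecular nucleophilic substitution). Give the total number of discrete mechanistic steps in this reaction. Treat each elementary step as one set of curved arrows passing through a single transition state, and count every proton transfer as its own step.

1

Step 1: N3⁻ attacks the back face of the α-carbon while Br⁻ departs with the C–Br bonding pair — a single concerted displacement through a pentacoordinate transition state.
Total: 1 elementary step.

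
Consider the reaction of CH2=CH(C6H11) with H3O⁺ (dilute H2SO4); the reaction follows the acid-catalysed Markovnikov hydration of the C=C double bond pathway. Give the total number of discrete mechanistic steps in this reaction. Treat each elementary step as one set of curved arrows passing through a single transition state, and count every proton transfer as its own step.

4

Step 1: The π electrons of the C=C bond attack a proton of H3O⁺; Markovnikov addition places the new C–H on the less-substituted alkene carbon, so the positive charge ends up on the more-substituted carbon — a secondary carbocation. H2O is released.
Step 2: A hydride (H with its bonding pair) migrates from the adjacent cyclohexyl carbon to the cationic centre — a 1,2-hydride shift — upgrading the secondary cation to a tertiary one.
Step 3: Nucleophilic capture of the cation by H2O produces the protonated alcohol (an oxonium ion).
Step 4: Deprotonation of the oxonium ion by a water molecule delivers the neutral alcohol and regenerates the acid catalyst.
Total: 4 elementary steps.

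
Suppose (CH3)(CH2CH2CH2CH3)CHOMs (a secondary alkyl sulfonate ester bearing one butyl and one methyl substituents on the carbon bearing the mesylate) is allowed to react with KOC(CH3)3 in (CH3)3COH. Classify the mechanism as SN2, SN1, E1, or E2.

Conditions: a strong/bulky base with a secondary substrate bearing a β-hydrogen.
These conditions are the textbook signature of the E2 pathway.
A strong (often hindered) base removes a β-H in concert with loss of the leaving group — bimolecular elimination.

E2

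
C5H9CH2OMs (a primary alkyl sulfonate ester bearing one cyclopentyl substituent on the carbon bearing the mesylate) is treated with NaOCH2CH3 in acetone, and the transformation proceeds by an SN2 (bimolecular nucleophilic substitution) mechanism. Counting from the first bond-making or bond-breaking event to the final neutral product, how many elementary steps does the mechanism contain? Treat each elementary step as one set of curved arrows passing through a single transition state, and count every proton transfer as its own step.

1

Step 1: The ethoxide nucleophile donates a lone pair from O to the α-carbon in a backside attack; simultaneously the C–O σ-bond breaks and both of its electrons leave with MsO⁻. One concerted step with inversion of configuration.
Total: 1 elementary step.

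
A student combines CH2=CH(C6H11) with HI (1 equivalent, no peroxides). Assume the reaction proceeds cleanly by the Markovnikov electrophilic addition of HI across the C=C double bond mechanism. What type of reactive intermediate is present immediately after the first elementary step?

secondary carbocation

Step 1: The π electrons of the C=C bond attack a proton of HI; Markovnikov addition places the new C–H on the less-substituted alkene carbon, so the positive charge ends up on the more-substituted carbon — a secondary carbocation. The H–I bond breaks heterolytically, releasing I⁻.
After step 1 the species present is a secondary carbocation.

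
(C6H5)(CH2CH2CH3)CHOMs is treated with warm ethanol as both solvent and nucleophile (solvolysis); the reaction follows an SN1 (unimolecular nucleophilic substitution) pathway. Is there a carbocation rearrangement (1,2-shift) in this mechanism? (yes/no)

no

The first-formed carbocation is secondary.
No single 1,2-shift to an adjacent carbon would produce a more-substituted cation than the one already present, so no rearrangement occurs.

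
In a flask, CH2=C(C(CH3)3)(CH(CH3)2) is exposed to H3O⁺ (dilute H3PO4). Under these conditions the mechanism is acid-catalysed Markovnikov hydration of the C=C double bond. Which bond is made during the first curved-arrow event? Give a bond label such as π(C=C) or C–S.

Step 1: Electrophilic addition begins with the π(C=C) electrons forming a bond to the proton of H3O⁺. Following Markovnikov's rule, the resulting cation is tertiary. H2O is released.
The bond formed in this step is the C–H bond.

C–H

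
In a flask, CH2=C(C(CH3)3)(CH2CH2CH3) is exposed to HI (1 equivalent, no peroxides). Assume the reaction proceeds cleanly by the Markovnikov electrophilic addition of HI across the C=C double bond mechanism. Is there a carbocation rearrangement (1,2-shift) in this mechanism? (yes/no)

The first-formed carbocation is tertiary.
No single 1,2-shift to an adjacent carbon would produce a more-substituted cation than the one already present, so no rearrangement occurs.

no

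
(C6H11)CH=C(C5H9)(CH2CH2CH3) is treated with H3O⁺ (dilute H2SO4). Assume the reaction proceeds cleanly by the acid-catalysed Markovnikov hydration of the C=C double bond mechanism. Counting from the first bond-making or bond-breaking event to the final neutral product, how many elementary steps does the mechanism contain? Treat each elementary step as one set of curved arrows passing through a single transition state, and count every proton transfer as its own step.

3

Step 1: Protonation of the alkene by H3O⁺: the π bond acts as the nucleophile and picks up H⁺, giving the more stable (Markovnikov) tertiary carbocation. H2O is released.
(No 1,2-shift: no single shift to an adjacent carbon would give a more stable cation.)
Step 2: Nucleophilic capture of the cation by H2O produces the protonated alcohol (an oxonium ion).
Step 3: H2O removes a proton from the oxonium oxygen, regenerating H3O⁺ and giving the neutral alcohol.
Total: 3 elementary steps.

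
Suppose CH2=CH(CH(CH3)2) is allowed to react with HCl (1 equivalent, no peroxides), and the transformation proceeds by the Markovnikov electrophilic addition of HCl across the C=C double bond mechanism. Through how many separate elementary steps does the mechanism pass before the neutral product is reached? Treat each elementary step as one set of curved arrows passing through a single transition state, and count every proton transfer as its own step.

3

Step 1: Protonation of the alkene by HCl: the π bond acts as the nucleophile and picks up H⁺, giving the more stable (Markovnikov) secondary carbocation. The H–Cl bond breaks heterolytically, releasing Cl⁻.
Step 2: Carbocation rearrangement: a 1,2-hydride shift from the adjacent isopropyl carbon converts the initially-formed secondary cation into the more stable tertiary cation.
Step 3: The Cl⁻ anion donates a lone pair to the carbocation, forming the new C–Cl σ-bond and giving the neutral alkyl halide.
Total: 3 elementary steps.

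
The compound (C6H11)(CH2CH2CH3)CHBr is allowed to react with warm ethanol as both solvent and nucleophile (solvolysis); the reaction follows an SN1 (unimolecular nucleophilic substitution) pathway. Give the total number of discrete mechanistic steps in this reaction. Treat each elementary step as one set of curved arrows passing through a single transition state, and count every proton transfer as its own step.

4

Step 1: Unassisted departure of Br⁻ (taking the C–Br bonding pair) generates a secondary carbocation.
Step 2: Carbocation rearrangement: a 1,2-hydride shift from the adjacent cyclohexyl carbon converts the initially-formed secondary cation into the more stable tertiary cation.
Step 3: A lone pair on the oxygen of CH3CH2OH attacks the carbocation, forming a new C–O σ-bond and an oxonium ion.
Step 4: Deprotonation of the oxonium oxygen by solvent ethanol yields the neutral ether.
Total: 4 elementary steps.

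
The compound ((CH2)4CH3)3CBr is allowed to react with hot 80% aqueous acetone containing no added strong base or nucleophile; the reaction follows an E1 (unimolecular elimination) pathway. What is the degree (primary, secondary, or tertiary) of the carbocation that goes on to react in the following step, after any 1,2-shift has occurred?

Step 1: The C–Br bond breaks with both electrons going to the bromide; Br⁻ leaves and a tertiary carbocation remains.
No single 1,2-shift to an adjacent carbon would give a more-substituted cation, so no rearrangement occurs.

tertiary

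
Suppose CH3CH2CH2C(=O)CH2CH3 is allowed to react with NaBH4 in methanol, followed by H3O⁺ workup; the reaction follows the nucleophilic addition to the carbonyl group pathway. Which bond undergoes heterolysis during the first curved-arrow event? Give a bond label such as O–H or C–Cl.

π(C=O)

Step 1: A lone pair / filled orbital on H⁻ (delivered from BH4⁻) attacks the electrophilic carbonyl carbon; the π(C=O) electrons shift onto oxygen, producing a tetrahedral alkoxide intermediate.
The bond broken in this step is the π(C=O) bond.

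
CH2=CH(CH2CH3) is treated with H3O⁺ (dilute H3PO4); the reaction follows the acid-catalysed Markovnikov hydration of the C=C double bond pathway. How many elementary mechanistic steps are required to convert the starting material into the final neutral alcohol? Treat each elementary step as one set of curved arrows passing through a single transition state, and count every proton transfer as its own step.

Step 1: Protonation of the alkene by H3O⁺: the π bond acts as the nucleophile and picks up H⁺, giving the more stable (Markovnikov) secondary carbocation. H2O is released.
(No 1,2-shift: no single shift to an adjacent carbon would give a more stable cation.)
Step 2: A lone pair on the oxygen of H2O attacks the carbocation, forming a C–O bond and an oxonium ion (a protonated alcohol).
Step 3: Deprotonation of the oxonium ion by a water molecule delivers the neutral alcohol and regenerates the acid catalyst.
Total: 3 elementary steps.

3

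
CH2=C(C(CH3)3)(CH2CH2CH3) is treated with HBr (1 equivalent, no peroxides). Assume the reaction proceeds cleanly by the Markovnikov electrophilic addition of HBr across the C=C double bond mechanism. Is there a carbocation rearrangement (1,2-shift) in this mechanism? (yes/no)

no

The first-formed carbocation is tertiary.
No single 1,2-shift to an adjacent carbon would produce a more-substituted cation than the one already present, so no rearrangement occurs.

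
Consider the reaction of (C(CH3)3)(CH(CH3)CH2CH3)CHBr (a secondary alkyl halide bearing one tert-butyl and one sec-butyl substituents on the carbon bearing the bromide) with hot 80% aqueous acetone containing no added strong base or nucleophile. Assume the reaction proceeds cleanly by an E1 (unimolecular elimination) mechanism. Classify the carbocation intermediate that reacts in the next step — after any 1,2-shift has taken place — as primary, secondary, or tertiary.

Step 1: The C–Br bond breaks with both electrons going to the bromide; Br⁻ leaves and a secondary carbocation remains.
Step 2: A hydride (H with its bonding pair) migrates from the adjacent sec-butyl carbon to the cationic centre — a 1,2-hydride shift — upgrading the secondary cation to a tertiary one.
The cation rearranges from secondary to tertiary via a 1,2-hydride shift from the adjacent sec-butyl carbon; the tertiary cation is what reacts next.

tertiary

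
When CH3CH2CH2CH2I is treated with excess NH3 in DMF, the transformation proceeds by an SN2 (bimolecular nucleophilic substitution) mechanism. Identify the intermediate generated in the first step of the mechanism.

Step 1: A lone pair on the N of NH3 attacks the α-carbon from the back side while the C–I bond breaks; both bonding electrons leave with I⁻. The product of this concerted step is an alkylammonium ion.
After step 1 the species present is an ammonium ion.

ammonium ion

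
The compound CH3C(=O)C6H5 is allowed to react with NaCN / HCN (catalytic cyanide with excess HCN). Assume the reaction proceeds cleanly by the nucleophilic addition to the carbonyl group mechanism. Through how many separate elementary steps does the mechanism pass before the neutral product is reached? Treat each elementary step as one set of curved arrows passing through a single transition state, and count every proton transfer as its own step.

Step 1: CN⁻ attacks the sp² carbonyl carbon; the C=O π bond breaks and the electrons end up as a lone pair on the alkoxide oxygen of the tetrahedral intermediate.
Step 2: The alkoxide oxygen removes a proton from HCN present in the mixture, giving a cyanohydrin and regenerating CN⁻.
Total: 2 elementary steps.

2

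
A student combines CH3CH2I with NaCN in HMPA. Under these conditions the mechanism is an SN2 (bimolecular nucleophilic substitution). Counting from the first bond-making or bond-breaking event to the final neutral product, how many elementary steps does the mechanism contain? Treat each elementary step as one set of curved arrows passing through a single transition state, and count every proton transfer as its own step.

Step 1: CN⁻ attacks the back face of the α-carbon while I⁻ departs with the C–I bonding pair — a single concerted displacement through a pentacoordinate transition state.
Total: 1 elementary step.

1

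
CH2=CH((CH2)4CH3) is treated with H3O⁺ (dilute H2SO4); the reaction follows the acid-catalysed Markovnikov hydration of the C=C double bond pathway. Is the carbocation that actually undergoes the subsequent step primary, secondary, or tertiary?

Step 1: The π electrons of the C=C bond attack a proton of H3O⁺; Markovnikov addition places the new C–H on the less-substituted alkene carbon, so the positive charge ends up on the more-substituted carbon — a secondary carbocation. H2O is released.
No single 1,2-shift to an adjacent carbon would give a more-substituted cation, so no rearrangement occurs.

secondary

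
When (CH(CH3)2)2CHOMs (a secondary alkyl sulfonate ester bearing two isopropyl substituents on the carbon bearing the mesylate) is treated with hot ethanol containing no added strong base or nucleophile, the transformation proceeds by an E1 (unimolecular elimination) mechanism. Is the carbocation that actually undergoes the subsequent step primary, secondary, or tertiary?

Step 1: Unassisted departure of MsO⁻ (taking the C–O bonding pair) generates a secondary carbocation.
Step 2: A hydride (H with its bonding pair) migrates from the adjacent isopropyl carbon to the cationic centre — a 1,2-hydride shift — upgrading the secondary cation to a tertiary one.
The cation rearranges from secondary to tertiary via a 1,2-hydride shift from the adjacent isopropyl carbon; the tertiary cation is what reacts next.

tertiary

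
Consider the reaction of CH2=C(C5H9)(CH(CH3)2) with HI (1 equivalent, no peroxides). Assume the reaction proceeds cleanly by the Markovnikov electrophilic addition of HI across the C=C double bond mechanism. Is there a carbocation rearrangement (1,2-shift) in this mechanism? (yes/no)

no

The first-formed carbocation is tertiary.
No single 1,2-shift to an adjacent carbon would produce a more-substituted cation than the one already present, so no rearrangement occurs.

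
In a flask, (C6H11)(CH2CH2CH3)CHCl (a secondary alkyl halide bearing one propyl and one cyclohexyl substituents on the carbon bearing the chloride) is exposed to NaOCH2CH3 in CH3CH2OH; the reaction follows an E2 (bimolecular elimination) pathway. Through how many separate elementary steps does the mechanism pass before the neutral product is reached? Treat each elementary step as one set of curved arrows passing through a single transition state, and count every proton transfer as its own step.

1

Step 1: Concerted anti-periplanar elimination: CH3CH2O⁻ abstracts a β-H while Cl⁻ leaves, and the C–H electrons become the new C=C π bond — all in a single transition state.
Total: 1 elementary step.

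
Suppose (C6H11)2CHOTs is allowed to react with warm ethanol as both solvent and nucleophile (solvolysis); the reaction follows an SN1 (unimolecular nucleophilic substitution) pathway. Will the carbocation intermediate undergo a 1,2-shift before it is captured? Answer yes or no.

The first-formed carbocation is secondary.
The adjacent cyclohexyl carbon already bears 2 other carbon substituents and has a hydrogen to migrate; after a 1,2-hydride shift from that carbon the positive charge sits on a tertiary centre.
Tertiary is more stable than secondary, so the shift occurs.

yes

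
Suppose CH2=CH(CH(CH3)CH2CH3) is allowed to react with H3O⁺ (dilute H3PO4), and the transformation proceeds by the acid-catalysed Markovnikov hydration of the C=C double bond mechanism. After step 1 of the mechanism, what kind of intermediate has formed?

Step 1: Protonation of the alkene by H3O⁺: the π bond acts as the nucleophile and picks up H⁺, giving the more stable (Markovnikov) secondary carbocation. H2O is released.
After step 1 the species present is a secondary carbocation.

secondary carbocation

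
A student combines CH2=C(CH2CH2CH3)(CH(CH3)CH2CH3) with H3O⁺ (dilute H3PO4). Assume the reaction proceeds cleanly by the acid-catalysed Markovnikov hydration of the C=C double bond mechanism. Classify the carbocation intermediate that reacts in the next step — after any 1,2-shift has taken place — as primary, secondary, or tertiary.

Step 1: The π electrons of the C=C bond attack a proton of H3O⁺; Markovnikov addition places the new C–H on the less-substituted alkene carbon, so the positive charge ends up on the more-substituted carbon — a tertiary carbocation. H2O is released.
No single 1,2-shift to an adjacent carbon would give a more-substituted cation, so no rearrangement occurs.

tertiary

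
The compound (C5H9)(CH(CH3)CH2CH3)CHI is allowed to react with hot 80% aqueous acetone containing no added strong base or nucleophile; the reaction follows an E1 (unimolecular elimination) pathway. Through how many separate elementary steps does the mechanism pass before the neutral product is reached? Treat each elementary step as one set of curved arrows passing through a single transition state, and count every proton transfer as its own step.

Step 1: Rate-determining heterolysis of the C–I bond gives I⁻ and a secondary carbocation.
Step 2: Carbocation rearrangement: a 1,2-hydride shift from the adjacent sec-butyl carbon converts the initially-formed secondary cation into the more stable tertiary cation.
Step 3: A weak base (a water molecule from the solvent) removes a proton from a carbon adjacent to the cationic centre; the electrons of that C–H bond become the new π(C=C) bond, giving the alkene.
Total: 3 elementary steps.

3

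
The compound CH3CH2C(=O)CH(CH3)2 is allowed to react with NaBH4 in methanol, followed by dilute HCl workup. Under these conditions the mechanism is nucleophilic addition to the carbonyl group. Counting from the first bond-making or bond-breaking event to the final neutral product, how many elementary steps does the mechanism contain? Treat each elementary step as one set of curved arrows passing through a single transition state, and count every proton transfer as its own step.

2

Step 1: A lone pair / filled orbital on H⁻ (delivered from BH4⁻) attacks the electrophilic carbonyl carbon; the π(C=O) electrons shift onto oxygen, producing a tetrahedral alkoxide intermediate.
Step 2: Protonation of the alkoxide by dilute HCl workup furnishes an alcohol.
Total: 2 elementary steps.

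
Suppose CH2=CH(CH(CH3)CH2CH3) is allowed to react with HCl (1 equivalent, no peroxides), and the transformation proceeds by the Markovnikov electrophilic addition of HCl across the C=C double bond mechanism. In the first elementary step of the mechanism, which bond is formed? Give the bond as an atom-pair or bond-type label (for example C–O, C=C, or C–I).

Step 1: Protonation of the alkene by HCl: the π bond acts as the nucleophile and picks up H⁺, giving the more stable (Markovnikov) secondary carbocation. The H–Cl bond breaks heterolytically, releasing Cl⁻.
The bond formed in this step is the C–H bond.

C–H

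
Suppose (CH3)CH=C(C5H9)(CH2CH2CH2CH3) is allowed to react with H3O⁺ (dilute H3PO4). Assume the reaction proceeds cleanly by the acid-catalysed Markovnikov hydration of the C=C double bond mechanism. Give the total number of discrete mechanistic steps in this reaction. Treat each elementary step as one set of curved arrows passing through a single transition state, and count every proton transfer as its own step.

3

Step 1: Electrophilic addition begins with the π(C=C) electrons forming a bond to the proton of H3O⁺. Following Markovnikov's rule, the resulting cation is tertiary. H2O is released.
(No 1,2-shift: no single shift to an adjacent carbon would give a more stable cation.)
Step 2: A lone pair on the oxygen of H2O attacks the carbocation, forming a C–O bond and an oxonium ion (a protonated alcohol).
Step 3: Deprotonation of the oxonium ion by a water molecule delivers the neutral alcohol and regenerates the acid catalyst.
Total: 3 elementary steps.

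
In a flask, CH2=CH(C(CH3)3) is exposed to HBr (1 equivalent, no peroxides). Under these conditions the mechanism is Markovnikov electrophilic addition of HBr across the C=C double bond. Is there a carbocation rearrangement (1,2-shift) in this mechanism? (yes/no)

The first-formed carbocation is secondary.
The adjacent tert-butyl carbon has no hydrogen but bears methyl groups; migration of one methyl with its bonding pair (a 1,2-methyl shift) places the charge on a tertiary centre.
Tertiary is more stable than secondary, so the shift occurs.

yes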